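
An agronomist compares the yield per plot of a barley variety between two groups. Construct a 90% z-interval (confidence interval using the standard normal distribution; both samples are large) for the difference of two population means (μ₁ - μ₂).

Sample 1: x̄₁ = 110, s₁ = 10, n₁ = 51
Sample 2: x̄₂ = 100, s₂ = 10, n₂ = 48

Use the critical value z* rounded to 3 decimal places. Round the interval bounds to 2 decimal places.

Both samples are large (n₁ = 51 ≥ 30, n₂ = 48 ≥ 30), so a z-interval for the difference of means applies.

Point estimate: x̄₁ - x̄₂ = 110 - 100 = 10

Standard error: SE = √(s₁²/n₁ + s₂²/n₂)
= √(10²/51 + 10²/48)
= √(1.960784 + 2.083333)
= 2.010999

For 90% confidence, z* = 1.645 (from standard normal table)
Margin of error: E = z* × SE = 1.645 × 2.010999 = 3.3081

Z-interval: (x̄₁ - x̄₂) ± E = 10 ± 3.3081 = (6.6919, 13.3081)

Rounded to 2 decimal places:

(6.69, 13.31)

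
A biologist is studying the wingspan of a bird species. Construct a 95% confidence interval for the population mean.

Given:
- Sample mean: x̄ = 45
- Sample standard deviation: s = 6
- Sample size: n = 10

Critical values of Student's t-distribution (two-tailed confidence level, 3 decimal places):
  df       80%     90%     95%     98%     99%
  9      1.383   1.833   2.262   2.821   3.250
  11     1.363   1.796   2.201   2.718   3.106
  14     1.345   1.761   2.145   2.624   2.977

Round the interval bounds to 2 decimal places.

The population standard deviation σ is unknown (only the sample standard deviation s is given), so use a t-interval with df = n - 1 = 10 - 1 = 9.

For 95% confidence with df = 9, t* = 2.262 (from t-table)

Standard error: SE = s/√n = 6/√10 = 1.897367

Margin of error: E = t* × SE = 2.262 × 1.897367 = 4.2918

T-interval: x̄ ± E = 45 ± 4.2918 = (40.7082, 49.2918)

Rounded to 2 decimal places:

(40.71, 49.29)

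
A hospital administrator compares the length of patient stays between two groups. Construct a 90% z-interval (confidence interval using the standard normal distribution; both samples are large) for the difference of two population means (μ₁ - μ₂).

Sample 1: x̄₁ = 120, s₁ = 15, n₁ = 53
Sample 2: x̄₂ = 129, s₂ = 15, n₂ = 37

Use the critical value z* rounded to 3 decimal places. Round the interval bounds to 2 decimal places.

Both samples are large (n₁ = 53 ≥ 30, n₂ = 37 ≥ 30), so a z-interval for the difference of means applies.

Point estimate: x̄₁ - x̄₂ = 120 - 129 = -9

Standard error: SE = √(s₁²/n₁ + s₂²/n₂)
= √(15²/53 + 15²/37)
= √(4.245283 + 6.081081)
= 3.213466

For 90% confidence, z* = 1.645 (from standard normal table)
Margin of error: E = z* × SE = 1.645 × 3.213466 = 5.2862

Z-interval: (x̄₁ - x̄₂) ± E = -9 ± 5.2862 = (-14.2862, -3.7138)

Rounded to 2 decimal places:

(-14.29, -3.71)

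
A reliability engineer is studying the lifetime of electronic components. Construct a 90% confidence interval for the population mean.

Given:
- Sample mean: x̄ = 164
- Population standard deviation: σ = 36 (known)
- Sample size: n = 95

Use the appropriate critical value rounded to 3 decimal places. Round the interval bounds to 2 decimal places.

The population standard deviation σ is known, so use a z-interval (standard normal critical value).

For 90% confidence, z* = 1.645 (from standard normal table)

Standard error: SE = σ/√n = 36/√95 = 3.693522

Margin of error: E = z* × SE = 1.645 × 3.693522 = 6.0758

Z-interval: x̄ ± E = 164 ± 6.0758 = (157.9242, 170.0758)

Rounded to 2 decimal places:

(157.92, 170.08)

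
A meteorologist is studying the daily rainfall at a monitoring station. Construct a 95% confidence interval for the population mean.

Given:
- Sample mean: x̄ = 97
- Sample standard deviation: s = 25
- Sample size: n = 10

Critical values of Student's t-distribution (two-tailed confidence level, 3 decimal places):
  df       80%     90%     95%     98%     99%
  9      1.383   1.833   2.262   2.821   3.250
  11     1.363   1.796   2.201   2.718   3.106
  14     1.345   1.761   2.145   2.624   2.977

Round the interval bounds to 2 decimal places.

The population standard deviation σ is unknown (only the sample standard deviation s is given), so use a t-interval with df = n - 1 = 10 - 1 = 9.

For 95% confidence with df = 9, t* = 2.262 (from t-table)

Standard error: SE = s/√n = 25/√10 = 7.905694

Margin of error: E = t* × SE = 2.262 × 7.905694 = 17.8827

T-interval: x̄ ± E = 97 ± 17.8827 = (79.1173, 114.8827)

Rounded to 2 decimal places:

(79.12, 114.88)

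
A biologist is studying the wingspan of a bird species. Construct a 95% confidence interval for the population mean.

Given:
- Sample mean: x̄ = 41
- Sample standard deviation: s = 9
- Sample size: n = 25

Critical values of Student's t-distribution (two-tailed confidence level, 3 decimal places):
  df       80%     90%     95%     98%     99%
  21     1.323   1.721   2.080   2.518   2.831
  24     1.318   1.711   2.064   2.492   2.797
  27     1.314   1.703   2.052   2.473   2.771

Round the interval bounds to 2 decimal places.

The population standard deviation σ is unknown (only the sample standard deviation s is given), so use a t-interval with df = n - 1 = 25 - 1 = 24.

For 95% confidence with df = 24, t* = 2.064 (from t-table)

Standard error: SE = s/√n = 9/√25 = 1.800000

Margin of error: E = t* × SE = 2.064 × 1.800000 = 3.7152

T-interval: x̄ ± E = 41 ± 3.7152 = (37.2848, 44.7152)

Rounded to 2 decimal places:

(37.28, 44.72)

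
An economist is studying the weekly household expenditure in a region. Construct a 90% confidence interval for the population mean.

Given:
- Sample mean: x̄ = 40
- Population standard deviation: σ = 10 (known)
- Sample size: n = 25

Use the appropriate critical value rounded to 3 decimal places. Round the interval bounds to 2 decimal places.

The population standard deviation σ is known, so use a z-interval (standard normal critical value).

For 90% confidence, z* = 1.645 (from standard normal table)

Standard error: SE = σ/√n = 10/√25 = 2.000000

Margin of error: E = z* × SE = 1.645 × 2.000000 = 3.2900

Z-interval: x̄ ± E = 40 ± 3.2900 = (36.7100, 43.2900)

Rounded to 2 decimal places:

(36.71, 43.29)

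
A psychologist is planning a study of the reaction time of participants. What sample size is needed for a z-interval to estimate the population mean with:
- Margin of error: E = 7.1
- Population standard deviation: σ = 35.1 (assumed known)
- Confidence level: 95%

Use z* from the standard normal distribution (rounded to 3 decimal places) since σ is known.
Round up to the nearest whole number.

Using z* since population σ is known (z-interval formula).

For 95% confidence, z* = 1.96 (from standard normal table)

Sample size formula for z-interval: n = (z*σ/E)²

n = (1.96 × 35.1 / 7.1)²
  = (9.689577)²
  = 93.8879

Round up to the nearest whole number: n = 94

94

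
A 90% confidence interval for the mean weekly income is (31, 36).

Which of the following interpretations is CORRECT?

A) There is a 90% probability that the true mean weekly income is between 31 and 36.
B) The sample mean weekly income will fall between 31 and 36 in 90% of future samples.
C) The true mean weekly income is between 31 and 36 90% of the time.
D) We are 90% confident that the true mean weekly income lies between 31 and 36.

A confidence interval represents our confidence in the procedure, not a probability statement about the parameter.

Key concept: If we repeated this sampling process many times and computed a 90% CI each time, about 90% of those intervals would contain the true population parameter.

For this specific interval (31, 36):
- Midpoint (point estimate): 33.5
- Margin of error: 2.5

The correct interpretation is the one stating confidence that the true parameter lies in the interval — option D.

D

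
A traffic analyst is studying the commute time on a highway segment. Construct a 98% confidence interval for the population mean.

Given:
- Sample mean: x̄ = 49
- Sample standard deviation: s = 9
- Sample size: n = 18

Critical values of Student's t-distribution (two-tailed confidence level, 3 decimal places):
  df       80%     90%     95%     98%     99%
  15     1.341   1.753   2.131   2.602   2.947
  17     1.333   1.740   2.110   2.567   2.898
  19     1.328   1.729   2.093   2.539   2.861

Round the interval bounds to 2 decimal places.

The population standard deviation σ is unknown (only the sample standard deviation s is given), so use a t-interval with df = n - 1 = 18 - 1 = 17.

For 98% confidence with df = 17, t* = 2.567 (from t-table)

Standard error: SE = s/√n = 9/√18 = 2.121320

Margin of error: E = t* × SE = 2.567 × 2.121320 = 5.4454

T-interval: x̄ ± E = 49 ± 5.4454 = (43.5546, 54.4454)

Rounded to 2 decimal places:

(43.55, 54.45)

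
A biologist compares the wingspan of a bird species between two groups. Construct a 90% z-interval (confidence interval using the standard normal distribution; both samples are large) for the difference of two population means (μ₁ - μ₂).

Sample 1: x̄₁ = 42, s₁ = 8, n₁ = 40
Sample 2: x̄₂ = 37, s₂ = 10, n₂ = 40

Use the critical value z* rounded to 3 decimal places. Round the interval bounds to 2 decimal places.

Both samples are large (n₁ = 40 ≥ 30, n₂ = 40 ≥ 30), so a z-interval for the difference of means applies.

Point estimate: x̄₁ - x̄₂ = 42 - 37 = 5

Standard error: SE = √(s₁²/n₁ + s₂²/n₂)
= √(8²/40 + 10²/40)
= √(1.600000 + 2.500000)
= 2.024846

For 90% confidence, z* = 1.645 (from standard normal table)
Margin of error: E = z* × SE = 1.645 × 2.024846 = 3.3309

Z-interval: (x̄₁ - x̄₂) ± E = 5 ± 3.3309 = (1.6691, 8.3309)

Rounded to 2 decimal places:

(1.67, 8.33)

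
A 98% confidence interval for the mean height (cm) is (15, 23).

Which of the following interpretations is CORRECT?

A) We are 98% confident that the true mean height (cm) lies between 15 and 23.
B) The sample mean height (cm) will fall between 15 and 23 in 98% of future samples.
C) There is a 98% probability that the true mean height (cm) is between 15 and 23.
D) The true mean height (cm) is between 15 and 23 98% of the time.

A confidence interval represents our confidence in the procedure, not a probability statement about the parameter.

Key concept: If we repeated this sampling process many times and computed a 98% CI each time, about 98% of those intervals would contain the true population parameter.

For this specific interval (15, 23):
- Midpoint (point estimate): 19
- Margin of error: 4

The correct interpretation is the one stating confidence that the true parameter lies in the interval — option A.

A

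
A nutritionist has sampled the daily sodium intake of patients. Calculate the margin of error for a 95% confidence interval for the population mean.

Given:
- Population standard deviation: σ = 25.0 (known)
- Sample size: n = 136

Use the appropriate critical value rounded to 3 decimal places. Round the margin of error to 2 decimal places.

The population standard deviation σ is known, so use the z-interval margin of error formula.

For 95% confidence, z* = 1.96 (from standard normal table)

Margin of error formula for z-interval: E = z* × σ/√n

E = 1.96 × 25.0/√136
  = 1.96 × 2.143732
  = 4.2017

Rounded to 2 decimal places:

4.20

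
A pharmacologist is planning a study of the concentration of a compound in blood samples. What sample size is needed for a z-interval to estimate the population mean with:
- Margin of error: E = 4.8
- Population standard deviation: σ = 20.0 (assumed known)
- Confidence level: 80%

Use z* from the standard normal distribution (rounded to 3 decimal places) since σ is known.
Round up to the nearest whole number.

Using z* since population σ is known (z-interval formula).

For 80% confidence, z* = 1.282 (from standard normal table)

Sample size formula for z-interval: n = (z*σ/E)²

n = (1.282 × 20.0 / 4.8)²
  = (5.341667)²
  = 28.5334

Round up to the nearest whole number: n = 29

29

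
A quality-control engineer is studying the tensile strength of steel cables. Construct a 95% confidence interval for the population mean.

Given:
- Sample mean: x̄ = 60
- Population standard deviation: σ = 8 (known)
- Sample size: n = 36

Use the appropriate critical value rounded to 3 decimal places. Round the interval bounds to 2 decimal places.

The population standard deviation σ is known, so use a z-interval (standard normal critical value).

For 95% confidence, z* = 1.96 (from standard normal table)

Standard error: SE = σ/√n = 8/√36 = 1.333333

Margin of error: E = z* × SE = 1.96 × 1.333333 = 2.6133

Z-interval: x̄ ± E = 60 ± 2.6133 = (57.3867, 62.6133)

Rounded to 2 decimal places:

(57.39, 62.61)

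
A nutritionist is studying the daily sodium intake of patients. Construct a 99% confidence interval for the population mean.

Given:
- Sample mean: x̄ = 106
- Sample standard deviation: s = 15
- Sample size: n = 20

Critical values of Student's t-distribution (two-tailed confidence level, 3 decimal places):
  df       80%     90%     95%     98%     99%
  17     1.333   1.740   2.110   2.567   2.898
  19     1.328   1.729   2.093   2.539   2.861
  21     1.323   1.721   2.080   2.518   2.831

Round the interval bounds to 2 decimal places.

The population standard deviation σ is unknown (only the sample standard deviation s is given), so use a t-interval with df = n - 1 = 20 - 1 = 19.

For 99% confidence with df = 19, t* = 2.861 (from t-table)

Standard error: SE = s/√n = 15/√20 = 3.354102

Margin of error: E = t* × SE = 2.861 × 3.354102 = 9.5961

T-interval: x̄ ± E = 106 ± 9.5961 = (96.4039, 115.5961)

Rounded to 2 decimal places:

(96.40, 115.60)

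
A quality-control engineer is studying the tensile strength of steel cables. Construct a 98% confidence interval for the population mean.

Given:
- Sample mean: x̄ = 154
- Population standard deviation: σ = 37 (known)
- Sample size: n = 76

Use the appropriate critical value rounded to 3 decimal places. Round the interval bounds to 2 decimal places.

The population standard deviation σ is known, so use a z-interval (standard normal critical value).

For 98% confidence, z* = 2.326 (from standard normal table)

Standard error: SE = σ/√n = 37/√76 = 4.244191

Margin of error: E = z* × SE = 2.326 × 4.244191 = 9.8720

Z-interval: x̄ ± E = 154 ± 9.8720 = (144.1280, 163.8720)

Rounded to 2 decimal places:

(144.13, 163.87)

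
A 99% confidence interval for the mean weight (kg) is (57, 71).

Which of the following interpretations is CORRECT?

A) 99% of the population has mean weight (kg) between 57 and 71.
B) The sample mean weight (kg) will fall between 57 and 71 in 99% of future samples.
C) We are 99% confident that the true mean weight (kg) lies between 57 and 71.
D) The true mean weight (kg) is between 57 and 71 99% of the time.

A confidence interval represents our confidence in the procedure, not a probability statement about the parameter.

Key concept: If we repeated this sampling process many times and computed a 99% CI each time, about 99% of those intervals would contain the true population parameter.

For this specific interval (57, 71):
- Midpoint (point estimate): 64
- Margin of error: 7

The correct interpretation is the one stating confidence that the true parameter lies in the interval — option C.

C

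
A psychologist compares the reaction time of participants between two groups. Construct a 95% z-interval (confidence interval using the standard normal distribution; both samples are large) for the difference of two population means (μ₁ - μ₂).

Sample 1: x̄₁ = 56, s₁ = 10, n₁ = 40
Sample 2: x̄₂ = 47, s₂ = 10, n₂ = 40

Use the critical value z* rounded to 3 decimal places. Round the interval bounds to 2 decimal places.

Both samples are large (n₁ = 40 ≥ 30, n₂ = 40 ≥ 30), so a z-interval for the difference of means applies.

Point estimate: x̄₁ - x̄₂ = 56 - 47 = 9

Standard error: SE = √(s₁²/n₁ + s₂²/n₂)
= √(10²/40 + 10²/40)
= √(2.500000 + 2.500000)
= 2.236068

For 95% confidence, z* = 1.96 (from standard normal table)
Margin of error: E = z* × SE = 1.96 × 2.236068 = 4.3827

Z-interval: (x̄₁ - x̄₂) ± E = 9 ± 4.3827 = (4.6173, 13.3827)

Rounded to 2 decimal places:

(4.62, 13.38)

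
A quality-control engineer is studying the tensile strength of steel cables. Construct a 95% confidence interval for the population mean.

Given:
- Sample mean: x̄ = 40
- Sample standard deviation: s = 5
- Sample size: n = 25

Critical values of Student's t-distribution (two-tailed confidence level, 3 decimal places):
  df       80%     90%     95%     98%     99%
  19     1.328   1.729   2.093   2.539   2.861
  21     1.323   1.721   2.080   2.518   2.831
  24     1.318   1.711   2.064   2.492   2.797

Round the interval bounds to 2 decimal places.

The population standard deviation σ is unknown (only the sample standard deviation s is given), so use a t-interval with df = n - 1 = 25 - 1 = 24.

For 95% confidence with df = 24, t* = 2.064 (from t-table)

Standard error: SE = s/√n = 5/√25 = 1.000000

Margin of error: E = t* × SE = 2.064 × 1.000000 = 2.0640

T-interval: x̄ ± E = 40 ± 2.0640 = (37.9360, 42.0640)

Rounded to 2 decimal places:

(37.94, 42.06)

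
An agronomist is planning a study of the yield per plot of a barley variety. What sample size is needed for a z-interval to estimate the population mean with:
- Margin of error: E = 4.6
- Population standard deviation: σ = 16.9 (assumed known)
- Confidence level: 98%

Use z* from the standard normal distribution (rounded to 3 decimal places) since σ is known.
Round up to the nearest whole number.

Using z* since population σ is known (z-interval formula).

For 98% confidence, z* = 2.326 (from standard normal table)

Sample size formula for z-interval: n = (z*σ/E)²

n = (2.326 × 16.9 / 4.6)²
  = (8.545522)²
  = 73.0259

Round up to the nearest whole number: n = 74

74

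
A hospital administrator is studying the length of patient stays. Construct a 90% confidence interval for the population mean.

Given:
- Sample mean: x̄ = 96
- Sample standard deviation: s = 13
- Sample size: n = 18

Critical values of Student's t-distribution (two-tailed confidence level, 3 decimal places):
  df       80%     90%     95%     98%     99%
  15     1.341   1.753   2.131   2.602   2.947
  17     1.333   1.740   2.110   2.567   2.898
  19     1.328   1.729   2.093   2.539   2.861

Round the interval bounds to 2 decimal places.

The population standard deviation σ is unknown (only the sample standard deviation s is given), so use a t-interval with df = n - 1 = 18 - 1 = 17.

For 90% confidence with df = 17, t* = 1.740 (from t-table)

Standard error: SE = s/√n = 13/√18 = 3.064129

Margin of error: E = t* × SE = 1.740 × 3.064129 = 5.3316

T-interval: x̄ ± E = 96 ± 5.3316 = (90.6684, 101.3316)

Rounded to 2 decimal places:

(90.67, 101.33)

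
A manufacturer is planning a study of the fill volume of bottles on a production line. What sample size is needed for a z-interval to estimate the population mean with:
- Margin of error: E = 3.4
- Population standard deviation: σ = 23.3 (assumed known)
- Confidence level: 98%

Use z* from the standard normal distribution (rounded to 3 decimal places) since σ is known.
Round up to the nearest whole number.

Using z* since population σ is known (z-interval formula).

For 98% confidence, z* = 2.326 (from standard normal table)

Sample size formula for z-interval: n = (z*σ/E)²

n = (2.326 × 23.3 / 3.4)²
  = (15.939941)²
  = 254.0817

Round up to the nearest whole number: n = 255

255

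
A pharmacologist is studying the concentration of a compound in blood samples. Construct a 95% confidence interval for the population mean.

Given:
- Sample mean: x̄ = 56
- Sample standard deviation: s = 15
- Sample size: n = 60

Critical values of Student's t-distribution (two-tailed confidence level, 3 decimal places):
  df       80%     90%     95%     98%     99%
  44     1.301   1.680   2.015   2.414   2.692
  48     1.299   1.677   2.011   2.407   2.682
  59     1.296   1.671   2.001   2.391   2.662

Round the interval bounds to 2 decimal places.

The population standard deviation σ is unknown (only the sample standard deviation s is given), so use a t-interval with df = n - 1 = 60 - 1 = 59.

For 95% confidence with df = 59, t* = 2.001 (from t-table)

Standard error: SE = s/√n = 15/√60 = 1.936492

Margin of error: E = t* × SE = 2.001 × 1.936492 = 3.8749

T-interval: x̄ ± E = 56 ± 3.8749 = (52.1251, 59.8749)

Rounded to 2 decimal places:

(52.13, 59.87)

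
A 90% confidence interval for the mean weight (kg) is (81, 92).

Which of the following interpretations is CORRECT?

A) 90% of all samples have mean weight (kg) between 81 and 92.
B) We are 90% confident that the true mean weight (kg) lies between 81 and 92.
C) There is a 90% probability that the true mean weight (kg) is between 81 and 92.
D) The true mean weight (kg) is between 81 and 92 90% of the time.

A confidence interval represents our confidence in the procedure, not a probability statement about the parameter.

Key concept: If we repeated this sampling process many times and computed a 90% CI each time, about 90% of those intervals would contain the true population parameter.

For this specific interval (81, 92):
- Midpoint (point estimate): 86.5
- Margin of error: 5.5

The correct interpretation is the one stating confidence that the true parameter lies in the interval — option B.

B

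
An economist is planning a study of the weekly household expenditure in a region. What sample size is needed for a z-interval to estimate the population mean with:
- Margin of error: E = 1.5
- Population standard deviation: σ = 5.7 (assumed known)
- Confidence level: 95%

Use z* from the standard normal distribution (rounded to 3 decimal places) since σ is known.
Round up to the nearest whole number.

Using z* since population σ is known (z-interval formula).

For 95% confidence, z* = 1.96 (from standard normal table)

Sample size formula for z-interval: n = (z*σ/E)²

n = (1.96 × 5.7 / 1.5)²
  = (7.448000)²
  = 55.4727

Round up to the nearest whole number: n = 56

56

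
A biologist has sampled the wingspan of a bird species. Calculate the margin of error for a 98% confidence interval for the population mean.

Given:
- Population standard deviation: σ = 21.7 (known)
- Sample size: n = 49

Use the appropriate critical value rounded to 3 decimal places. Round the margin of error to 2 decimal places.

The population standard deviation σ is known, so use the z-interval margin of error formula.

For 98% confidence, z* = 2.326 (from standard normal table)

Margin of error formula for z-interval: E = z* × σ/√n

E = 2.326 × 21.7/√49
  = 2.326 × 3.100000
  = 7.2106

Rounded to 2 decimal places:

7.21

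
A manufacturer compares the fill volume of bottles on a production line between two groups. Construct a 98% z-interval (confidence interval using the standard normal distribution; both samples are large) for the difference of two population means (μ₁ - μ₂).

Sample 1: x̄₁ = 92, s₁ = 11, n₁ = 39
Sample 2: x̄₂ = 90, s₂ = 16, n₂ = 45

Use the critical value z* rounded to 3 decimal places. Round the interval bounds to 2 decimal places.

Both samples are large (n₁ = 39 ≥ 30, n₂ = 45 ≥ 30), so a z-interval for the difference of means applies.

Point estimate: x̄₁ - x̄₂ = 92 - 90 = 2

Standard error: SE = √(s₁²/n₁ + s₂²/n₂)
= √(11²/39 + 16²/45)
= √(3.102564 + 5.688889)
= 2.965038

For 98% confidence, z* = 2.326 (from standard normal table)
Margin of error: E = z* × SE = 2.326 × 2.965038 = 6.8967

Z-interval: (x̄₁ - x̄₂) ± E = 2 ± 6.8967 = (-4.8967, 8.8967)

Rounded to 2 decimal places:

(-4.90, 8.90)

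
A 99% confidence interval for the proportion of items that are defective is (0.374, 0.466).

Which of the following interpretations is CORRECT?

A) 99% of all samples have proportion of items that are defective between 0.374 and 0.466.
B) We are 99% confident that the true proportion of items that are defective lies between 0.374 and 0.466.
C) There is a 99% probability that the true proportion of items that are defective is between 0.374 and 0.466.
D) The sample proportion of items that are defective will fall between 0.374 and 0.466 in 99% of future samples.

A confidence interval represents our confidence in the procedure, not a probability statement about the parameter.

Key concept: If we repeated this sampling process many times and computed a 99% CI each time, about 99% of those intervals would contain the true population parameter.

For this specific interval (0.374, 0.466):
- Midpoint (point estimate): 0.42
- Margin of error: 0.046

The correct interpretation is the one stating confidence that the true parameter lies in the interval — option B.

B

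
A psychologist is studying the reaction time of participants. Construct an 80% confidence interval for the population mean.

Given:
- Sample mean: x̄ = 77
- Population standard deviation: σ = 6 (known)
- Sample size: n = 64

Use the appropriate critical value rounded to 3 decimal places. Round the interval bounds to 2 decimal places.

The population standard deviation σ is known, so use a z-interval (standard normal critical value).

For 80% confidence, z* = 1.282 (from standard normal table)

Standard error: SE = σ/√n = 6/√64 = 0.750000

Margin of error: E = z* × SE = 1.282 × 0.750000 = 0.9615

Z-interval: x̄ ± E = 77 ± 0.9615 = (76.0385, 77.9615)

Rounded to 2 decimal places:

(76.04, 77.96)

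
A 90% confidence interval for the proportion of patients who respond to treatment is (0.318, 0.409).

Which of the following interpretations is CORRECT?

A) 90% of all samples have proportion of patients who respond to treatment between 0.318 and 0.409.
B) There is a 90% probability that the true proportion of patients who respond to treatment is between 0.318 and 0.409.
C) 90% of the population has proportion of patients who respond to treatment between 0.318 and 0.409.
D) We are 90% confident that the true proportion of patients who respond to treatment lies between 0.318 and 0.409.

A confidence interval represents our confidence in the procedure, not a probability statement about the parameter.

Key concept: If we repeated this sampling process many times and computed a 90% CI each time, about 90% of those intervals would contain the true population parameter.

For this specific interval (0.318, 0.409):
- Midpoint (point estimate): 0.3635
- Margin of error: 0.0455

The correct interpretation is the one stating confidence that the true parameter lies in the interval — option D.

D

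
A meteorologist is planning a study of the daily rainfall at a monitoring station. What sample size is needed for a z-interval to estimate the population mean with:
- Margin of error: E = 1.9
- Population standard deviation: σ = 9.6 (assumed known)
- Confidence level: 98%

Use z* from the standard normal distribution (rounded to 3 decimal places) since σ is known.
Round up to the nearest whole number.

Using z* since population σ is known (z-interval formula).

For 98% confidence, z* = 2.326 (from standard normal table)

Sample size formula for z-interval: n = (z*σ/E)²

n = (2.326 × 9.6 / 1.9)²
  = (11.752421)²
  = 138.1194

Round up to the nearest whole number: n = 139

139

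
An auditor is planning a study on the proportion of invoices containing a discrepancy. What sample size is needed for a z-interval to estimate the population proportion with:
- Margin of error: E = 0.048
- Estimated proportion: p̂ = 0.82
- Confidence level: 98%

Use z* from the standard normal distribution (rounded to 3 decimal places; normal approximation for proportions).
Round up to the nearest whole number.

Using z* for proportion z-interval (normal approximation).

For 98% confidence, z* = 2.326 (from standard normal table)

Sample size formula for proportion z-interval: n = z*²p̂(1-p̂)/E²

n = 2.326² × 0.82 × 0.18 / 0.048²
  = 5.410276 × 0.1476 / 0.002304
  = 346.5958

Round up to the nearest whole number: n = 347

347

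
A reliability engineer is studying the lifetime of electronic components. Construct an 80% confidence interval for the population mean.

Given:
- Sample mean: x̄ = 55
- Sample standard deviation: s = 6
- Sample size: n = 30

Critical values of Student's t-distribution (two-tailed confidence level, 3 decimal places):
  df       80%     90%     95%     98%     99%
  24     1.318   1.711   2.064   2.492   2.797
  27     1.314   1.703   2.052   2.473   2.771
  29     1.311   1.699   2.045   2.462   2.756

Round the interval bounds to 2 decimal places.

The population standard deviation σ is unknown (only the sample standard deviation s is given), so use a t-interval with df = n - 1 = 30 - 1 = 29.

For 80% confidence with df = 29, t* = 1.311 (from t-table)

Standard error: SE = s/√n = 6/√30 = 1.095445

Margin of error: E = t* × SE = 1.311 × 1.095445 = 1.4361

T-interval: x̄ ± E = 55 ± 1.4361 = (53.5639, 56.4361)

Rounded to 2 decimal places:

(53.56, 56.44)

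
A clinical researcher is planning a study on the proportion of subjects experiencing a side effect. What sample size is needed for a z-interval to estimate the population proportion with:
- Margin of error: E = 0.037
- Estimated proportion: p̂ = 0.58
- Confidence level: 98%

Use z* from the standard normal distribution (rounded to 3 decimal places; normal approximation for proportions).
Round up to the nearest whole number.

Using z* for proportion z-interval (normal approximation).

For 98% confidence, z* = 2.326 (from standard normal table)

Sample size formula for proportion z-interval: n = z*²p̂(1-p̂)/E²

n = 2.326² × 0.58 × 0.42 / 0.037²
  = 5.410276 × 0.2436 / 0.001369
  = 962.7051

Round up to the nearest whole number: n = 963

963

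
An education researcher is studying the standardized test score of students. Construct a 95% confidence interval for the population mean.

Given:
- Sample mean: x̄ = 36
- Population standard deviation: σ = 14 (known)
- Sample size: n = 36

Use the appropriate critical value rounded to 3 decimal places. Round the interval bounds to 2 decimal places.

The population standard deviation σ is known, so use a z-interval (standard normal critical value).

For 95% confidence, z* = 1.96 (from standard normal table)

Standard error: SE = σ/√n = 14/√36 = 2.333333

Margin of error: E = z* × SE = 1.96 × 2.333333 = 4.5733

Z-interval: x̄ ± E = 36 ± 4.5733 = (31.4267, 40.5733)

Rounded to 2 decimal places:

(31.43, 40.57)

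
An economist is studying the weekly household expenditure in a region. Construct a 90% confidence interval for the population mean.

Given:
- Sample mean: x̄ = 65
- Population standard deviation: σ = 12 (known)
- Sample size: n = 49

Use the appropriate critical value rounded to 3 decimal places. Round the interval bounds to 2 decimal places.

The population standard deviation σ is known, so use a z-interval (standard normal critical value).

For 90% confidence, z* = 1.645 (from standard normal table)

Standard error: SE = σ/√n = 12/√49 = 1.714286

Margin of error: E = z* × SE = 1.645 × 1.714286 = 2.8200

Z-interval: x̄ ± E = 65 ± 2.8200 = (62.1800, 67.8200)

Rounded to 2 decimal places:

(62.18, 67.82)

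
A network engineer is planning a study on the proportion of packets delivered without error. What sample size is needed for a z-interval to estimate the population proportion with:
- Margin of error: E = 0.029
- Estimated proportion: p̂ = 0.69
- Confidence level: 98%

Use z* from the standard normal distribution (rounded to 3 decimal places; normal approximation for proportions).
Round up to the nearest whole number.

Using z* for proportion z-interval (normal approximation).

For 98% confidence, z* = 2.326 (from standard normal table)

Sample size formula for proportion z-interval: n = z*²p̂(1-p̂)/E²

n = 2.326² × 0.69 × 0.31 / 0.029²
  = 5.410276 × 0.2139 / 0.000841
  = 1376.0500

Round up to the nearest whole number: n = 1377

1377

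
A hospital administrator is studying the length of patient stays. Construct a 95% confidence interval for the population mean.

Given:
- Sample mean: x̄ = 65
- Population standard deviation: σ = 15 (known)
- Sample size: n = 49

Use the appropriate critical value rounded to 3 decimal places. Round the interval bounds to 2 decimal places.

The population standard deviation σ is known, so use a z-interval (standard normal critical value).

For 95% confidence, z* = 1.96 (from standard normal table)

Standard error: SE = σ/√n = 15/√49 = 2.142857

Margin of error: E = z* × SE = 1.96 × 2.142857 = 4.2000

Z-interval: x̄ ± E = 65 ± 4.2000 = (60.8000, 69.2000)

Rounded to 2 decimal places:

(60.80, 69.20)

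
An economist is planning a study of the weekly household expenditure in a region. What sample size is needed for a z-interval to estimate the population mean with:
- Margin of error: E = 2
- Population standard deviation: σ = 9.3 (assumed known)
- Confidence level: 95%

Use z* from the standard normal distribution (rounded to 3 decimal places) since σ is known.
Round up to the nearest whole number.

Using z* since population σ is known (z-interval formula).

For 95% confidence, z* = 1.96 (from standard normal table)

Sample size formula for z-interval: n = (z*σ/E)²

n = (1.96 × 9.3 / 2)²
  = (9.114000)²
  = 83.0650

Round up to the nearest whole number: n = 84

84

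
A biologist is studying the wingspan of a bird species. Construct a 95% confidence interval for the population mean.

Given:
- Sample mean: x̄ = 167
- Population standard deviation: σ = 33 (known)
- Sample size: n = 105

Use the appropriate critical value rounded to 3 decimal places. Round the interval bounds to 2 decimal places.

The population standard deviation σ is known, so use a z-interval (standard normal critical value).

For 95% confidence, z* = 1.96 (from standard normal table)

Standard error: SE = σ/√n = 33/√105 = 3.220470

Margin of error: E = z* × SE = 1.96 × 3.220470 = 6.3121

Z-interval: x̄ ± E = 167 ± 6.3121 = (160.6879, 173.3121)

Rounded to 2 decimal places:

(160.69, 173.31)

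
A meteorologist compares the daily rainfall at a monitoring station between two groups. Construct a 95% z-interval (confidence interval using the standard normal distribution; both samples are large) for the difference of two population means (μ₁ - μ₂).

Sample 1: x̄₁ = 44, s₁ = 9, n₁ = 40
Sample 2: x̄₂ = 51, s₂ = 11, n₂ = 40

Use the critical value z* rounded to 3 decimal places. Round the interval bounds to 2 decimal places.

Both samples are large (n₁ = 40 ≥ 30, n₂ = 40 ≥ 30), so a z-interval for the difference of means applies.

Point estimate: x̄₁ - x̄₂ = 44 - 51 = -7

Standard error: SE = √(s₁²/n₁ + s₂²/n₂)
= √(9²/40 + 11²/40)
= √(2.025000 + 3.025000)
= 2.247221

For 95% confidence, z* = 1.96 (from standard normal table)
Margin of error: E = z* × SE = 1.96 × 2.247221 = 4.4046

Z-interval: (x̄₁ - x̄₂) ± E = -7 ± 4.4046 = (-11.4046, -2.5954)

Rounded to 2 decimal places:

(-11.40, -2.60)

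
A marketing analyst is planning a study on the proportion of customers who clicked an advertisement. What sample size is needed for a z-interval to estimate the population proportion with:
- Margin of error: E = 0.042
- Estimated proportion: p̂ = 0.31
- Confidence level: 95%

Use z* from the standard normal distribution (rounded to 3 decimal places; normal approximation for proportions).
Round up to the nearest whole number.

Using z* for proportion z-interval (normal approximation).

For 95% confidence, z* = 1.96 (from standard normal table)

Sample size formula for proportion z-interval: n = z*²p̂(1-p̂)/E²

n = 1.96² × 0.31 × 0.69 / 0.042²
  = 3.8416 × 0.2139 / 0.001764
  = 465.8267

Round up to the nearest whole number: n = 466

466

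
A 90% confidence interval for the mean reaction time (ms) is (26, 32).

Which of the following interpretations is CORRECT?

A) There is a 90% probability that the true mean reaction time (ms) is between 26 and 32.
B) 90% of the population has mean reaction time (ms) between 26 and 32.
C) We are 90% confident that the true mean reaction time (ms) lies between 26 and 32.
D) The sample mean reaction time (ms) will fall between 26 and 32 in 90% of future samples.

A confidence interval represents our confidence in the procedure, not a probability statement about the parameter.

Key concept: If we repeated this sampling process many times and computed a 90% CI each time, about 90% of those intervals would contain the true population parameter.

For this specific interval (26, 32):
- Midpoint (point estimate): 29
- Margin of error: 3

The correct interpretation is the one stating confidence that the true parameter lies in the interval — option C.

C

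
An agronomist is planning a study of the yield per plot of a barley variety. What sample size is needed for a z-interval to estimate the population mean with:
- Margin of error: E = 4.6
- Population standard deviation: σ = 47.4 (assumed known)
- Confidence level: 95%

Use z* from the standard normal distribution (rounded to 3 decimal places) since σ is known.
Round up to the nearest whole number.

Using z* since population σ is known (z-interval formula).

For 95% confidence, z* = 1.96 (from standard normal table)

Sample size formula for z-interval: n = (z*σ/E)²

n = (1.96 × 47.4 / 4.6)²
  = (20.196522)²
  = 407.8995

Round up to the nearest whole number: n = 408

408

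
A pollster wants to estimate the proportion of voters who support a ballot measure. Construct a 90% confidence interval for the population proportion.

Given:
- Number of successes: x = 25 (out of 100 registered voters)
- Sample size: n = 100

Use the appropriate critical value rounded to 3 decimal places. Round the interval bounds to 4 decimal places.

Sample proportion: p̂ = 25/100 = 0.250000

Check conditions for normal approximation:
  np̂ = 25 ≥ 10 ✓
  n(1-p̂) = 75 ≥ 10 ✓

The sample is large enough, so use a z-interval (normal approximation) for the proportion.

For 90% confidence, z* = 1.645 (from standard normal table)

Standard error: SE = √(p̂(1-p̂)/n) = √(0.250000×0.750000/100) = 0.04330127

Margin of error: E = z* × SE = 1.645 × 0.04330127 = 0.071231

Z-interval: p̂ ± E = 0.250000 ± 0.071231 = (0.178769, 0.321231)

Rounded to 4 decimal places:

(0.1788, 0.3212)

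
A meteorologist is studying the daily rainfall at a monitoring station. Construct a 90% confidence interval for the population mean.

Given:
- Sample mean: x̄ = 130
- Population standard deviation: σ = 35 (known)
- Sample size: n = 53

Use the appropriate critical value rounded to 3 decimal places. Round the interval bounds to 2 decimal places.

The population standard deviation σ is known, so use a z-interval (standard normal critical value).

For 90% confidence, z* = 1.645 (from standard normal table)

Standard error: SE = σ/√n = 35/√53 = 4.807620

Margin of error: E = z* × SE = 1.645 × 4.807620 = 7.9085

Z-interval: x̄ ± E = 130 ± 7.9085 = (122.0915, 137.9085)

Rounded to 2 decimal places:

(122.09, 137.91)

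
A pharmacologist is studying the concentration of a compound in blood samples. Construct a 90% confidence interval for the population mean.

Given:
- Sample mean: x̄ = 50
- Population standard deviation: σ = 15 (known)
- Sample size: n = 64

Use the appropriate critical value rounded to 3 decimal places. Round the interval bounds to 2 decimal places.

The population standard deviation σ is known, so use a z-interval (standard normal critical value).

For 90% confidence, z* = 1.645 (from standard normal table)

Standard error: SE = σ/√n = 15/√64 = 1.875000

Margin of error: E = z* × SE = 1.645 × 1.875000 = 3.0844

Z-interval: x̄ ± E = 50 ± 3.0844 = (46.9156, 53.0844)

Rounded to 2 decimal places:

(46.92, 53.08)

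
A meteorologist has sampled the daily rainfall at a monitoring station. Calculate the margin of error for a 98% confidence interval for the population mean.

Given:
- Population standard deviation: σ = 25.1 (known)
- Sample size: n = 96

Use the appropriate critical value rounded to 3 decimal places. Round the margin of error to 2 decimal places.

The population standard deviation σ is known, so use the z-interval margin of error formula.

For 98% confidence, z* = 2.326 (from standard normal table)

Margin of error formula for z-interval: E = z* × σ/√n

E = 2.326 × 25.1/√96
  = 2.326 × 2.561758
  = 5.9586

Rounded to 2 decimal places:

5.96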